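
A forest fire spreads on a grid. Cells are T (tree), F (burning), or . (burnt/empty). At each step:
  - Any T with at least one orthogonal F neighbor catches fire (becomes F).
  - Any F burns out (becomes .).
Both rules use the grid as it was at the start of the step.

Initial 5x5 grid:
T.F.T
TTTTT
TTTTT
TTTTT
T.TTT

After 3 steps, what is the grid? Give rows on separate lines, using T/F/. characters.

Step 1: 1 trees catch fire, 1 burn out
  T...T
  TTFTT
  TTTTT
  TTTTT
  T.TTT
Step 2: 3 trees catch fire, 1 burn out
  T...T
  TF.FT
  TTFTT
  TTTTT
  T.TTT
Step 3: 5 trees catch fire, 3 burn out
  T...T
  F...F
  TF.FT
  TTFTT
  T.TTT

T...T
F...F
TF.FT
TTFTT
T.TTT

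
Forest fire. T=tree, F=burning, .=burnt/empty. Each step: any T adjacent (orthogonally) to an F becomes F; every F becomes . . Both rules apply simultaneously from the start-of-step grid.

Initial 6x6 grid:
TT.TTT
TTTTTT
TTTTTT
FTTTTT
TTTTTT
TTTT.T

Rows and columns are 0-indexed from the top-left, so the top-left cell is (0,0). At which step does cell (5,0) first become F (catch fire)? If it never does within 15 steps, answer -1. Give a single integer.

Step 1: cell (5,0)='T' (+3 fires, +1 burnt)
Step 2: cell (5,0)='F' (+5 fires, +3 burnt)
  -> target ignites at step 2
Step 3: cell (5,0)='.' (+6 fires, +5 burnt)
Step 4: cell (5,0)='.' (+6 fires, +6 burnt)
Step 5: cell (5,0)='.' (+5 fires, +6 burnt)
Step 6: cell (5,0)='.' (+4 fires, +5 burnt)
Step 7: cell (5,0)='.' (+3 fires, +4 burnt)
Step 8: cell (5,0)='.' (+1 fires, +3 burnt)
Step 9: cell (5,0)='.' (+0 fires, +1 burnt)
  fire out at step 9

2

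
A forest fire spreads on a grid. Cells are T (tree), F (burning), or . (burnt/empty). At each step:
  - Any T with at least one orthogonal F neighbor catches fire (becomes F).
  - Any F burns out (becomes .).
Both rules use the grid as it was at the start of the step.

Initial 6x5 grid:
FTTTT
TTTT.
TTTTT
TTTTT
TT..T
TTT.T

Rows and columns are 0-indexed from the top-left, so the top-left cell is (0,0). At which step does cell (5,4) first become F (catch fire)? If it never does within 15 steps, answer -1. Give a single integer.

Step 1: cell (5,4)='T' (+2 fires, +1 burnt)
Step 2: cell (5,4)='T' (+3 fires, +2 burnt)
Step 3: cell (5,4)='T' (+4 fires, +3 burnt)
Step 4: cell (5,4)='T' (+5 fires, +4 burnt)
Step 5: cell (5,4)='T' (+4 fires, +5 burnt)
Step 6: cell (5,4)='T' (+3 fires, +4 burnt)
Step 7: cell (5,4)='T' (+2 fires, +3 burnt)
Step 8: cell (5,4)='T' (+1 fires, +2 burnt)
Step 9: cell (5,4)='F' (+1 fires, +1 burnt)
  -> target ignites at step 9
Step 10: cell (5,4)='.' (+0 fires, +1 burnt)
  fire out at step 10

9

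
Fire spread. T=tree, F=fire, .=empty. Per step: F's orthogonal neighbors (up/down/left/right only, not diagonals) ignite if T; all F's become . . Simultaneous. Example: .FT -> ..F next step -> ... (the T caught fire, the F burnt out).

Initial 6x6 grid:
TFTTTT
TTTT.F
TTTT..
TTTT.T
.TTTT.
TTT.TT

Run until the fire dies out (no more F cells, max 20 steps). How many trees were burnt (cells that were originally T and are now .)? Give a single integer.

Step 1: +4 fires, +2 burnt (F count now 4)
Step 2: +5 fires, +4 burnt (F count now 5)
Step 3: +4 fires, +5 burnt (F count now 4)
Step 4: +4 fires, +4 burnt (F count now 4)
Step 5: +3 fires, +4 burnt (F count now 3)
Step 6: +3 fires, +3 burnt (F count now 3)
Step 7: +1 fires, +3 burnt (F count now 1)
Step 8: +1 fires, +1 burnt (F count now 1)
Step 9: +1 fires, +1 burnt (F count now 1)
Step 10: +0 fires, +1 burnt (F count now 0)
Fire out after step 10
Initially T: 27, now '.': 35
Total burnt (originally-T cells now '.'): 26

Answer: 26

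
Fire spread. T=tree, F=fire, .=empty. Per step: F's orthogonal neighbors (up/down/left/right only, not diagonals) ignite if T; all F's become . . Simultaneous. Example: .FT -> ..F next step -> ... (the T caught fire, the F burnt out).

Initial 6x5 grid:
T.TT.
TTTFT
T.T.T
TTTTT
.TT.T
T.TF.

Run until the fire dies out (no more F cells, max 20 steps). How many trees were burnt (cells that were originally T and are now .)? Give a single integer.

Step 1: +4 fires, +2 burnt (F count now 4)
Step 2: +5 fires, +4 burnt (F count now 5)
Step 3: +4 fires, +5 burnt (F count now 4)
Step 4: +5 fires, +4 burnt (F count now 5)
Step 5: +1 fires, +5 burnt (F count now 1)
Step 6: +0 fires, +1 burnt (F count now 0)
Fire out after step 6
Initially T: 20, now '.': 29
Total burnt (originally-T cells now '.'): 19

Answer: 19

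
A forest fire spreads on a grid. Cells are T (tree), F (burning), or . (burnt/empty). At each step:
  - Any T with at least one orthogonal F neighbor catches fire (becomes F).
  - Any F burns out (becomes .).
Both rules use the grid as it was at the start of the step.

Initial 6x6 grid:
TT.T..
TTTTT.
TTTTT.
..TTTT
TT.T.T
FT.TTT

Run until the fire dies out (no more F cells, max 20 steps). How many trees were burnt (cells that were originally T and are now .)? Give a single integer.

Step 1: +2 fires, +1 burnt (F count now 2)
Step 2: +1 fires, +2 burnt (F count now 1)
Step 3: +0 fires, +1 burnt (F count now 0)
Fire out after step 3
Initially T: 25, now '.': 14
Total burnt (originally-T cells now '.'): 3

Answer: 3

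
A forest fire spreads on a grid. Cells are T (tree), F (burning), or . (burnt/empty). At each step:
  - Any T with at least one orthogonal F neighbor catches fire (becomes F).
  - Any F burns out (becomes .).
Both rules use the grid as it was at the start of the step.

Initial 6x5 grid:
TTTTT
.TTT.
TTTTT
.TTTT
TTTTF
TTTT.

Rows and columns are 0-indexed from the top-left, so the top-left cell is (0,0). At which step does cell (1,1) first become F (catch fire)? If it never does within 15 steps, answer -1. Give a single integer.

Step 1: cell (1,1)='T' (+2 fires, +1 burnt)
Step 2: cell (1,1)='T' (+4 fires, +2 burnt)
Step 3: cell (1,1)='T' (+4 fires, +4 burnt)
Step 4: cell (1,1)='T' (+5 fires, +4 burnt)
Step 5: cell (1,1)='T' (+4 fires, +5 burnt)
Step 6: cell (1,1)='F' (+4 fires, +4 burnt)
  -> target ignites at step 6
Step 7: cell (1,1)='.' (+1 fires, +4 burnt)
Step 8: cell (1,1)='.' (+1 fires, +1 burnt)
Step 9: cell (1,1)='.' (+0 fires, +1 burnt)
  fire out at step 9

6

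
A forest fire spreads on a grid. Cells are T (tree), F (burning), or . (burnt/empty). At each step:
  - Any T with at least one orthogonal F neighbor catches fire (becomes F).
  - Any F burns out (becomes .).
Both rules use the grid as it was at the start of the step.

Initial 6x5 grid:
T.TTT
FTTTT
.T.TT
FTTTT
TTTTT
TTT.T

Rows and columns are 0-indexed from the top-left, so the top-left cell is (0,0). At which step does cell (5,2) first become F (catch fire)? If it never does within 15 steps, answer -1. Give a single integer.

Step 1: cell (5,2)='T' (+4 fires, +2 burnt)
Step 2: cell (5,2)='T' (+5 fires, +4 burnt)
Step 3: cell (5,2)='T' (+5 fires, +5 burnt)
Step 4: cell (5,2)='F' (+6 fires, +5 burnt)
  -> target ignites at step 4
Step 5: cell (5,2)='.' (+3 fires, +6 burnt)
Step 6: cell (5,2)='.' (+1 fires, +3 burnt)
Step 7: cell (5,2)='.' (+0 fires, +1 burnt)
  fire out at step 7

4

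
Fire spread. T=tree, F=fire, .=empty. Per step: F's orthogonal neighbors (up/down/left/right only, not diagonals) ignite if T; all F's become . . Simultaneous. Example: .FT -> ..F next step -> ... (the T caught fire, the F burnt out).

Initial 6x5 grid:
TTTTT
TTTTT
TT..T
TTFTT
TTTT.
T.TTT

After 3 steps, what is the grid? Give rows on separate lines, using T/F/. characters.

Step 1: 3 trees catch fire, 1 burn out
  TTTTT
  TTTTT
  TT..T
  TF.FT
  TTFT.
  T.TTT
Step 2: 6 trees catch fire, 3 burn out
  TTTTT
  TTTTT
  TF..T
  F...F
  TF.F.
  T.FTT
Step 3: 5 trees catch fire, 6 burn out
  TTTTT
  TFTTT
  F...F
  .....
  F....
  T..FT

TTTTT
TFTTT
F...F
.....
F....
T..FT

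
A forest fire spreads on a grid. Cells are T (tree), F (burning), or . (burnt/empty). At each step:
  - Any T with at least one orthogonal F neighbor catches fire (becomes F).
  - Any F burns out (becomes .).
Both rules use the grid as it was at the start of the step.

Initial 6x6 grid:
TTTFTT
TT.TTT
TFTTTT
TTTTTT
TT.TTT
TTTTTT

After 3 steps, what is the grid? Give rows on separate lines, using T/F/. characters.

Step 1: 7 trees catch fire, 2 burn out
  TTF.FT
  TF.FTT
  F.FTTT
  TFTTTT
  TT.TTT
  TTTTTT
Step 2: 8 trees catch fire, 7 burn out
  TF...F
  F...FT
  ...FTT
  F.FTTT
  TF.TTT
  TTTTTT
Step 3: 6 trees catch fire, 8 burn out
  F.....
  .....F
  ....FT
  ...FTT
  F..TTT
  TFTTTT

F.....
.....F
....FT
...FTT
F..TTT
TFTTTT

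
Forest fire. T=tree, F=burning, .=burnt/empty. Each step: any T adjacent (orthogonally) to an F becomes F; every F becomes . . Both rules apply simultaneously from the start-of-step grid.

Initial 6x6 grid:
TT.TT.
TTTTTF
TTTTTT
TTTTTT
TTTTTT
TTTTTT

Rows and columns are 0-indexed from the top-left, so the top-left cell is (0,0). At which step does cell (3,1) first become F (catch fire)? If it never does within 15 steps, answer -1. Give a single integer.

Step 1: cell (3,1)='T' (+2 fires, +1 burnt)
Step 2: cell (3,1)='T' (+4 fires, +2 burnt)
Step 3: cell (3,1)='T' (+5 fires, +4 burnt)
Step 4: cell (3,1)='T' (+5 fires, +5 burnt)
Step 5: cell (3,1)='T' (+6 fires, +5 burnt)
Step 6: cell (3,1)='F' (+5 fires, +6 burnt)
  -> target ignites at step 6
Step 7: cell (3,1)='.' (+3 fires, +5 burnt)
Step 8: cell (3,1)='.' (+2 fires, +3 burnt)
Step 9: cell (3,1)='.' (+1 fires, +2 burnt)
Step 10: cell (3,1)='.' (+0 fires, +1 burnt)
  fire out at step 10

6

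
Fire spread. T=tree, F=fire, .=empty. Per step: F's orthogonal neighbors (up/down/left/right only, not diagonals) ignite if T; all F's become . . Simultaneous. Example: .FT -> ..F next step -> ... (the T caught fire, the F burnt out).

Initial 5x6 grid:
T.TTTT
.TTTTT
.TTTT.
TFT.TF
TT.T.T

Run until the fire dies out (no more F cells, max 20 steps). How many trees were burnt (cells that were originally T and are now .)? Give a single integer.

Step 1: +6 fires, +2 burnt (F count now 6)
Step 2: +4 fires, +6 burnt (F count now 4)
Step 3: +3 fires, +4 burnt (F count now 3)
Step 4: +4 fires, +3 burnt (F count now 4)
Step 5: +2 fires, +4 burnt (F count now 2)
Step 6: +0 fires, +2 burnt (F count now 0)
Fire out after step 6
Initially T: 21, now '.': 28
Total burnt (originally-T cells now '.'): 19

Answer: 19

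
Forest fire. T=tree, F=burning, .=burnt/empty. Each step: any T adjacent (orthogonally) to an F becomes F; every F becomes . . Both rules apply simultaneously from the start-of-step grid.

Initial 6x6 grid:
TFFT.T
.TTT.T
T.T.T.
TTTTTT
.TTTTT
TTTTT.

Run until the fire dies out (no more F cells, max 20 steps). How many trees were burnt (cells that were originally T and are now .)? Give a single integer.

Answer: 24

Derivation:
Step 1: +4 fires, +2 burnt (F count now 4)
Step 2: +2 fires, +4 burnt (F count now 2)
Step 3: +1 fires, +2 burnt (F count now 1)
Step 4: +3 fires, +1 burnt (F count now 3)
Step 5: +5 fires, +3 burnt (F count now 5)
Step 6: +6 fires, +5 burnt (F count now 6)
Step 7: +3 fires, +6 burnt (F count now 3)
Step 8: +0 fires, +3 burnt (F count now 0)
Fire out after step 8
Initially T: 26, now '.': 34
Total burnt (originally-T cells now '.'): 24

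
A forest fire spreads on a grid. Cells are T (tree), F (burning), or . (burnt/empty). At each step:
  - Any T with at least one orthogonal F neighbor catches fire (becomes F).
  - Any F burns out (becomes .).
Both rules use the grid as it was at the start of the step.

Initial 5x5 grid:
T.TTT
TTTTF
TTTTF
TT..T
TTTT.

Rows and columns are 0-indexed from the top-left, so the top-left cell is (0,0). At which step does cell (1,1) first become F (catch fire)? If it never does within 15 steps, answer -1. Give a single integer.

Step 1: cell (1,1)='T' (+4 fires, +2 burnt)
Step 2: cell (1,1)='T' (+3 fires, +4 burnt)
Step 3: cell (1,1)='F' (+3 fires, +3 burnt)
  -> target ignites at step 3
Step 4: cell (1,1)='.' (+3 fires, +3 burnt)
Step 5: cell (1,1)='.' (+3 fires, +3 burnt)
Step 6: cell (1,1)='.' (+2 fires, +3 burnt)
Step 7: cell (1,1)='.' (+1 fires, +2 burnt)
Step 8: cell (1,1)='.' (+0 fires, +1 burnt)
  fire out at step 8

3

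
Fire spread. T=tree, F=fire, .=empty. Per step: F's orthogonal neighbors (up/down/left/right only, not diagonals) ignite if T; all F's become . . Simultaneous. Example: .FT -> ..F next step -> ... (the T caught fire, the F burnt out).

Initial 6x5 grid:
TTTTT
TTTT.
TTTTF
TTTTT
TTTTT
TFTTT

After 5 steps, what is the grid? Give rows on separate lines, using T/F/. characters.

Step 1: 5 trees catch fire, 2 burn out
  TTTTT
  TTTT.
  TTTF.
  TTTTF
  TFTTT
  F.FTT
Step 2: 8 trees catch fire, 5 burn out
  TTTTT
  TTTF.
  TTF..
  TFTF.
  F.FTF
  ...FT
Step 3: 7 trees catch fire, 8 burn out
  TTTFT
  TTF..
  TF...
  F.F..
  ...F.
  ....F
Step 4: 4 trees catch fire, 7 burn out
  TTF.F
  TF...
  F....
  .....
  .....
  .....
Step 5: 2 trees catch fire, 4 burn out
  TF...
  F....
  .....
  .....
  .....
  .....

TF...
F....
.....
.....
.....
.....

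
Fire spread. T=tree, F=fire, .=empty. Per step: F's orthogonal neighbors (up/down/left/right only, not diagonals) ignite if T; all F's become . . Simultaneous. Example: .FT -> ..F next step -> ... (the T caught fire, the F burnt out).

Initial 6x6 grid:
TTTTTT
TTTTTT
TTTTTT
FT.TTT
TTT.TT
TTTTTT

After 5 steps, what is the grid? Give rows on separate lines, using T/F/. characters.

Step 1: 3 trees catch fire, 1 burn out
  TTTTTT
  TTTTTT
  FTTTTT
  .F.TTT
  FTT.TT
  TTTTTT
Step 2: 4 trees catch fire, 3 burn out
  TTTTTT
  FTTTTT
  .FTTTT
  ...TTT
  .FT.TT
  FTTTTT
Step 3: 5 trees catch fire, 4 burn out
  FTTTTT
  .FTTTT
  ..FTTT
  ...TTT
  ..F.TT
  .FTTTT
Step 4: 4 trees catch fire, 5 burn out
  .FTTTT
  ..FTTT
  ...FTT
  ...TTT
  ....TT
  ..FTTT
Step 5: 5 trees catch fire, 4 burn out
  ..FTTT
  ...FTT
  ....FT
  ...FTT
  ....TT
  ...FTT

..FTTT
...FTT
....FT
...FTT
....TT
...FTT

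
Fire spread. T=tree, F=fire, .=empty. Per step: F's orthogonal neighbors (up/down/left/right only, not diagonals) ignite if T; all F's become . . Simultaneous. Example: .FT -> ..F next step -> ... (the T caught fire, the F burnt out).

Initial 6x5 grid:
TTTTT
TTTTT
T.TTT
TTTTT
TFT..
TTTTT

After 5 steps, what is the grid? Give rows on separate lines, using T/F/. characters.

Step 1: 4 trees catch fire, 1 burn out
  TTTTT
  TTTTT
  T.TTT
  TFTTT
  F.F..
  TFTTT
Step 2: 4 trees catch fire, 4 burn out
  TTTTT
  TTTTT
  T.TTT
  F.FTT
  .....
  F.FTT
Step 3: 4 trees catch fire, 4 burn out
  TTTTT
  TTTTT
  F.FTT
  ...FT
  .....
  ...FT
Step 4: 5 trees catch fire, 4 burn out
  TTTTT
  FTFTT
  ...FT
  ....F
  .....
  ....F
Step 5: 5 trees catch fire, 5 burn out
  FTFTT
  .F.FT
  ....F
  .....
  .....
  .....

FTFTT
.F.FT
....F
.....
.....
.....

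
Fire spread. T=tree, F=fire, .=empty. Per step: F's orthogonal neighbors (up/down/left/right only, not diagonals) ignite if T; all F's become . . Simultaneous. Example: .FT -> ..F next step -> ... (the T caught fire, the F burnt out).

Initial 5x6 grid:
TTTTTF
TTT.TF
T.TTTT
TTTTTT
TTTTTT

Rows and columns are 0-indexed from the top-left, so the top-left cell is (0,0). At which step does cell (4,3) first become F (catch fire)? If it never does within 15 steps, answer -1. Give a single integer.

Step 1: cell (4,3)='T' (+3 fires, +2 burnt)
Step 2: cell (4,3)='T' (+3 fires, +3 burnt)
Step 3: cell (4,3)='T' (+4 fires, +3 burnt)
Step 4: cell (4,3)='T' (+5 fires, +4 burnt)
Step 5: cell (4,3)='F' (+4 fires, +5 burnt)
  -> target ignites at step 5
Step 6: cell (4,3)='.' (+3 fires, +4 burnt)
Step 7: cell (4,3)='.' (+3 fires, +3 burnt)
Step 8: cell (4,3)='.' (+1 fires, +3 burnt)
Step 9: cell (4,3)='.' (+0 fires, +1 burnt)
  fire out at step 9

5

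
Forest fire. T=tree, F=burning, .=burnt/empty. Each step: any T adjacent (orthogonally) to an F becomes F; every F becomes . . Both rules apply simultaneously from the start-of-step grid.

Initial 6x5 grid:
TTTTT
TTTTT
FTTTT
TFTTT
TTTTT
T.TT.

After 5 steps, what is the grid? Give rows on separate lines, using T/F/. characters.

Step 1: 5 trees catch fire, 2 burn out
  TTTTT
  FTTTT
  .FTTT
  F.FTT
  TFTTT
  T.TT.
Step 2: 6 trees catch fire, 5 burn out
  FTTTT
  .FTTT
  ..FTT
  ...FT
  F.FTT
  T.TT.
Step 3: 7 trees catch fire, 6 burn out
  .FTTT
  ..FTT
  ...FT
  ....F
  ...FT
  F.FT.
Step 4: 5 trees catch fire, 7 burn out
  ..FTT
  ...FT
  ....F
  .....
  ....F
  ...F.
Step 5: 2 trees catch fire, 5 burn out
  ...FT
  ....F
  .....
  .....
  .....
  .....

...FT
....F
.....
.....
.....
.....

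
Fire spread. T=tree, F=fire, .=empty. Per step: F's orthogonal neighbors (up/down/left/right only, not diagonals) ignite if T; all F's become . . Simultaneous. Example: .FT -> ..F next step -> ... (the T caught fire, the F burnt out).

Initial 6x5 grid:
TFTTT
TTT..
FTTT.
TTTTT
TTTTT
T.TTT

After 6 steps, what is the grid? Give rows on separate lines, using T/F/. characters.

Step 1: 6 trees catch fire, 2 burn out
  F.FTT
  FFT..
  .FTT.
  FTTTT
  TTTTT
  T.TTT
Step 2: 5 trees catch fire, 6 burn out
  ...FT
  ..F..
  ..FT.
  .FTTT
  FTTTT
  T.TTT
Step 3: 5 trees catch fire, 5 burn out
  ....F
  .....
  ...F.
  ..FTT
  .FTTT
  F.TTT
Step 4: 2 trees catch fire, 5 burn out
  .....
  .....
  .....
  ...FT
  ..FTT
  ..TTT
Step 5: 3 trees catch fire, 2 burn out
  .....
  .....
  .....
  ....F
  ...FT
  ..FTT
Step 6: 2 trees catch fire, 3 burn out
  .....
  .....
  .....
  .....
  ....F
  ...FT

.....
.....
.....
.....
....F
...FT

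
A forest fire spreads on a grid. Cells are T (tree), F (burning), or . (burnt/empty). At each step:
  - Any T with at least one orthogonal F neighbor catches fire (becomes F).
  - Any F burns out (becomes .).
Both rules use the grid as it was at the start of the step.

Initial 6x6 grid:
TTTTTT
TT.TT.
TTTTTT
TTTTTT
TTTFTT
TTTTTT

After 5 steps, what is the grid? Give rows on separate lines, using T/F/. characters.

Step 1: 4 trees catch fire, 1 burn out
  TTTTTT
  TT.TT.
  TTTTTT
  TTTFTT
  TTF.FT
  TTTFTT
Step 2: 7 trees catch fire, 4 burn out
  TTTTTT
  TT.TT.
  TTTFTT
  TTF.FT
  TF...F
  TTF.FT
Step 3: 8 trees catch fire, 7 burn out
  TTTTTT
  TT.FT.
  TTF.FT
  TF...F
  F.....
  TF...F
Step 4: 6 trees catch fire, 8 burn out
  TTTFTT
  TT..F.
  TF...F
  F.....
  ......
  F.....
Step 5: 4 trees catch fire, 6 burn out
  TTF.FT
  TF....
  F.....
  ......
  ......
  ......

TTF.FT
TF....
F.....
......
......
......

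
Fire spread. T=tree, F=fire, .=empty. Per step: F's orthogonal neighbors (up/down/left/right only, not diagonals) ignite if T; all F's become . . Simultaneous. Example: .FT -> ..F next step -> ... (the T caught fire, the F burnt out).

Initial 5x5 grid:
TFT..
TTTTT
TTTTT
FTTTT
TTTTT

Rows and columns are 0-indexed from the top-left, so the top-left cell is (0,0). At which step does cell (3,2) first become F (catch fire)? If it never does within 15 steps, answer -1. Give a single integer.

Step 1: cell (3,2)='T' (+6 fires, +2 burnt)
Step 2: cell (3,2)='F' (+5 fires, +6 burnt)
  -> target ignites at step 2
Step 3: cell (3,2)='.' (+4 fires, +5 burnt)
Step 4: cell (3,2)='.' (+4 fires, +4 burnt)
Step 5: cell (3,2)='.' (+2 fires, +4 burnt)
Step 6: cell (3,2)='.' (+0 fires, +2 burnt)
  fire out at step 6

2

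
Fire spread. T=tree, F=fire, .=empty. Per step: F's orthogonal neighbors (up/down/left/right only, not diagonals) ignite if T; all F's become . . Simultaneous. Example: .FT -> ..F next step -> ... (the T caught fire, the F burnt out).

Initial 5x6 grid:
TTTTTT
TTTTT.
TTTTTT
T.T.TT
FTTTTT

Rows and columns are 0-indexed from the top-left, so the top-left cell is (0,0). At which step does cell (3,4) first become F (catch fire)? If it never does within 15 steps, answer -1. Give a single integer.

Step 1: cell (3,4)='T' (+2 fires, +1 burnt)
Step 2: cell (3,4)='T' (+2 fires, +2 burnt)
Step 3: cell (3,4)='T' (+4 fires, +2 burnt)
Step 4: cell (3,4)='T' (+4 fires, +4 burnt)
Step 5: cell (3,4)='F' (+5 fires, +4 burnt)
  -> target ignites at step 5
Step 6: cell (3,4)='.' (+4 fires, +5 burnt)
Step 7: cell (3,4)='.' (+3 fires, +4 burnt)
Step 8: cell (3,4)='.' (+1 fires, +3 burnt)
Step 9: cell (3,4)='.' (+1 fires, +1 burnt)
Step 10: cell (3,4)='.' (+0 fires, +1 burnt)
  fire out at step 10

5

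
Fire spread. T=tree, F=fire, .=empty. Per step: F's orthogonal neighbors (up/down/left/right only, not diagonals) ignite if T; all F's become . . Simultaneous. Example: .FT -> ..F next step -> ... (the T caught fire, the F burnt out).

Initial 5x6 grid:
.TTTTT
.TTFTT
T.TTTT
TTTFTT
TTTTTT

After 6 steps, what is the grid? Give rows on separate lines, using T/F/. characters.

Step 1: 7 trees catch fire, 2 burn out
  .TTFTT
  .TF.FT
  T.TFTT
  TTF.FT
  TTTFTT
Step 2: 10 trees catch fire, 7 burn out
  .TF.FT
  .F...F
  T.F.FT
  TF...F
  TTF.FT
Step 3: 6 trees catch fire, 10 burn out
  .F...F
  ......
  T....F
  F.....
  TF...F
Step 4: 2 trees catch fire, 6 burn out
  ......
  ......
  F.....
  ......
  F.....
Step 5: 0 trees catch fire, 2 burn out
  ......
  ......
  ......
  ......
  ......
Step 6: 0 trees catch fire, 0 burn out
  ......
  ......
  ......
  ......
  ......

......
......
......
......
......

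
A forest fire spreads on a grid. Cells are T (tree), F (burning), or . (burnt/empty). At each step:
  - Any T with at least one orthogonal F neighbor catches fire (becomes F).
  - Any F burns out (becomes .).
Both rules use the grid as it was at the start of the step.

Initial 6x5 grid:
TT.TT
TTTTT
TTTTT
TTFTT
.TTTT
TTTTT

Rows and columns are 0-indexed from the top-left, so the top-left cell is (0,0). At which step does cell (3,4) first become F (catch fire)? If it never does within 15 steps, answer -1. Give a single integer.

Step 1: cell (3,4)='T' (+4 fires, +1 burnt)
Step 2: cell (3,4)='F' (+8 fires, +4 burnt)
  -> target ignites at step 2
Step 3: cell (3,4)='.' (+7 fires, +8 burnt)
Step 4: cell (3,4)='.' (+6 fires, +7 burnt)
Step 5: cell (3,4)='.' (+2 fires, +6 burnt)
Step 6: cell (3,4)='.' (+0 fires, +2 burnt)
  fire out at step 6

2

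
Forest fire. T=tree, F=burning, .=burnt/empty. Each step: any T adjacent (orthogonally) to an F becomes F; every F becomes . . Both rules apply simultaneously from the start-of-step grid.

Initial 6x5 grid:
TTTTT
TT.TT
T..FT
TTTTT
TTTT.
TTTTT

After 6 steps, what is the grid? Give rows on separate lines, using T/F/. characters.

Step 1: 3 trees catch fire, 1 burn out
  TTTTT
  TT.FT
  T...F
  TTTFT
  TTTT.
  TTTTT
Step 2: 5 trees catch fire, 3 burn out
  TTTFT
  TT..F
  T....
  TTF.F
  TTTF.
  TTTTT
Step 3: 5 trees catch fire, 5 burn out
  TTF.F
  TT...
  T....
  TF...
  TTF..
  TTTFT
Step 4: 5 trees catch fire, 5 burn out
  TF...
  TT...
  T....
  F....
  TF...
  TTF.F
Step 5: 5 trees catch fire, 5 burn out
  F....
  TF...
  F....
  .....
  F....
  TF...
Step 6: 2 trees catch fire, 5 burn out
  .....
  F....
  .....
  .....
  .....
  F....

.....
F....
.....
.....
.....
F....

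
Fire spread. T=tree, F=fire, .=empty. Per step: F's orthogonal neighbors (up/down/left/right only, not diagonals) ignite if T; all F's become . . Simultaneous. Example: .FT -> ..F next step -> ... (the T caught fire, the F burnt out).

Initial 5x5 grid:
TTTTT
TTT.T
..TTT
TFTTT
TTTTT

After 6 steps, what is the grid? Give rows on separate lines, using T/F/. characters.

Step 1: 3 trees catch fire, 1 burn out
  TTTTT
  TTT.T
  ..TTT
  F.FTT
  TFTTT
Step 2: 4 trees catch fire, 3 burn out
  TTTTT
  TTT.T
  ..FTT
  ...FT
  F.FTT
Step 3: 4 trees catch fire, 4 burn out
  TTTTT
  TTF.T
  ...FT
  ....F
  ...FT
Step 4: 4 trees catch fire, 4 burn out
  TTFTT
  TF..T
  ....F
  .....
  ....F
Step 5: 4 trees catch fire, 4 burn out
  TF.FT
  F...F
  .....
  .....
  .....
Step 6: 2 trees catch fire, 4 burn out
  F...F
  .....
  .....
  .....
  .....

F...F
.....
.....
.....
.....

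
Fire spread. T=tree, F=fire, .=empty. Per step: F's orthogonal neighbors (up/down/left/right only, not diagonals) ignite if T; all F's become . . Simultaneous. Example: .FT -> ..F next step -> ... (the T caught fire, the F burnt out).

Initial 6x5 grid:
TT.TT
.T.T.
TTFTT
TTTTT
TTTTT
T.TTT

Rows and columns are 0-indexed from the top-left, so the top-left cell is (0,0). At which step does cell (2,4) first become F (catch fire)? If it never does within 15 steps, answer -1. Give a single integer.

Step 1: cell (2,4)='T' (+3 fires, +1 burnt)
Step 2: cell (2,4)='F' (+7 fires, +3 burnt)
  -> target ignites at step 2
Step 3: cell (2,4)='.' (+7 fires, +7 burnt)
Step 4: cell (2,4)='.' (+5 fires, +7 burnt)
Step 5: cell (2,4)='.' (+2 fires, +5 burnt)
Step 6: cell (2,4)='.' (+0 fires, +2 burnt)
  fire out at step 6

2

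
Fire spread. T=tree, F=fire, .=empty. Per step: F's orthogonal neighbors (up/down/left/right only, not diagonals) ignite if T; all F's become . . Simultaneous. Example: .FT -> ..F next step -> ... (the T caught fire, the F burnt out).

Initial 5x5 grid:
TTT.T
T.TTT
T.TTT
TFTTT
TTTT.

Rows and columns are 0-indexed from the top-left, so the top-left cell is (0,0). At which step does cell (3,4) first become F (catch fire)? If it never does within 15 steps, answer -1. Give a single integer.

Step 1: cell (3,4)='T' (+3 fires, +1 burnt)
Step 2: cell (3,4)='T' (+5 fires, +3 burnt)
Step 3: cell (3,4)='F' (+5 fires, +5 burnt)
  -> target ignites at step 3
Step 4: cell (3,4)='.' (+4 fires, +5 burnt)
Step 5: cell (3,4)='.' (+2 fires, +4 burnt)
Step 6: cell (3,4)='.' (+1 fires, +2 burnt)
Step 7: cell (3,4)='.' (+0 fires, +1 burnt)
  fire out at step 7

3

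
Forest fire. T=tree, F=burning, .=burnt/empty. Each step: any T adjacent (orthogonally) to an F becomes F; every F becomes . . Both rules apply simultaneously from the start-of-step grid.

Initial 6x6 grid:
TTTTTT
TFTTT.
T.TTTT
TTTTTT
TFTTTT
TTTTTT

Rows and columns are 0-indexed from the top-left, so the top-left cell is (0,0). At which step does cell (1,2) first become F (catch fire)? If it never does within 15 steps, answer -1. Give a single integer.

Step 1: cell (1,2)='F' (+7 fires, +2 burnt)
  -> target ignites at step 1
Step 2: cell (1,2)='.' (+10 fires, +7 burnt)
Step 3: cell (1,2)='.' (+6 fires, +10 burnt)
Step 4: cell (1,2)='.' (+5 fires, +6 burnt)
Step 5: cell (1,2)='.' (+4 fires, +5 burnt)
Step 6: cell (1,2)='.' (+0 fires, +4 burnt)
  fire out at step 6

1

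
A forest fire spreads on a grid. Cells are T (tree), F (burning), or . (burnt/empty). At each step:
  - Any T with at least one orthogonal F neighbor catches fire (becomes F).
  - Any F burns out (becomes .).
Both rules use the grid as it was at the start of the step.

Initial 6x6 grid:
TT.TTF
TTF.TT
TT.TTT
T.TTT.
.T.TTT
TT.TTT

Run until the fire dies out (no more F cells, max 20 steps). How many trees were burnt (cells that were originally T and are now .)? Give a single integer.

Step 1: +3 fires, +2 burnt (F count now 3)
Step 2: +6 fires, +3 burnt (F count now 6)
Step 3: +3 fires, +6 burnt (F count now 3)
Step 4: +3 fires, +3 burnt (F count now 3)
Step 5: +2 fires, +3 burnt (F count now 2)
Step 6: +4 fires, +2 burnt (F count now 4)
Step 7: +2 fires, +4 burnt (F count now 2)
Step 8: +0 fires, +2 burnt (F count now 0)
Fire out after step 8
Initially T: 26, now '.': 33
Total burnt (originally-T cells now '.'): 23

Answer: 23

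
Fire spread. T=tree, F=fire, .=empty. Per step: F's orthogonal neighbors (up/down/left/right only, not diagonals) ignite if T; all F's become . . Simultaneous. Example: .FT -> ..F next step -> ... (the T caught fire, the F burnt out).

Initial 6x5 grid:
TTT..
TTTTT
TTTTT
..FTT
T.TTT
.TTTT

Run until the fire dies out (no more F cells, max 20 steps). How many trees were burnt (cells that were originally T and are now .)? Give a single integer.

Answer: 22

Derivation:
Step 1: +3 fires, +1 burnt (F count now 3)
Step 2: +6 fires, +3 burnt (F count now 6)
Step 3: +8 fires, +6 burnt (F count now 8)
Step 4: +4 fires, +8 burnt (F count now 4)
Step 5: +1 fires, +4 burnt (F count now 1)
Step 6: +0 fires, +1 burnt (F count now 0)
Fire out after step 6
Initially T: 23, now '.': 29
Total burnt (originally-T cells now '.'): 22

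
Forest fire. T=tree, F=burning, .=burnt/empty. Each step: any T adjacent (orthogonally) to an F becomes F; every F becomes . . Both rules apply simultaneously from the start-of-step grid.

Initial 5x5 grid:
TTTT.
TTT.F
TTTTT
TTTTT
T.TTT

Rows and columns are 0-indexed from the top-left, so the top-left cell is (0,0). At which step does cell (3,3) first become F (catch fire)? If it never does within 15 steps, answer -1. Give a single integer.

Step 1: cell (3,3)='T' (+1 fires, +1 burnt)
Step 2: cell (3,3)='T' (+2 fires, +1 burnt)
Step 3: cell (3,3)='F' (+3 fires, +2 burnt)
  -> target ignites at step 3
Step 4: cell (3,3)='.' (+4 fires, +3 burnt)
Step 5: cell (3,3)='.' (+5 fires, +4 burnt)
Step 6: cell (3,3)='.' (+4 fires, +5 burnt)
Step 7: cell (3,3)='.' (+2 fires, +4 burnt)
Step 8: cell (3,3)='.' (+0 fires, +2 burnt)
  fire out at step 8

3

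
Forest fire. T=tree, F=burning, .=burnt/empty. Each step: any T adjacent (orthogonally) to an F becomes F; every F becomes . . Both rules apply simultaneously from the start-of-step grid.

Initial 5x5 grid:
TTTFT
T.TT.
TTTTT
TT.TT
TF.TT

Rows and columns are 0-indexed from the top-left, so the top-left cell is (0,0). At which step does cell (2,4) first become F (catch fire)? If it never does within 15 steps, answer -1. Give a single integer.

Step 1: cell (2,4)='T' (+5 fires, +2 burnt)
Step 2: cell (2,4)='T' (+5 fires, +5 burnt)
Step 3: cell (2,4)='F' (+5 fires, +5 burnt)
  -> target ignites at step 3
Step 4: cell (2,4)='.' (+3 fires, +5 burnt)
Step 5: cell (2,4)='.' (+1 fires, +3 burnt)
Step 6: cell (2,4)='.' (+0 fires, +1 burnt)
  fire out at step 6

3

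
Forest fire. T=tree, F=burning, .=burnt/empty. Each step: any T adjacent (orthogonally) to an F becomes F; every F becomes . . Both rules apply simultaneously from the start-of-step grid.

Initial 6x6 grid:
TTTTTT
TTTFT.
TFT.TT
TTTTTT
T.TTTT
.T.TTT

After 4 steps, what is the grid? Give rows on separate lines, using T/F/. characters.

Step 1: 7 trees catch fire, 2 burn out
  TTTFTT
  TFF.F.
  F.F.TT
  TFTTTT
  T.TTTT
  .T.TTT
Step 2: 7 trees catch fire, 7 burn out
  TFF.FT
  F.....
  ....FT
  F.FTTT
  T.TTTT
  .T.TTT
Step 3: 7 trees catch fire, 7 burn out
  F....F
  ......
  .....F
  ...FFT
  F.FTTT
  .T.TTT
Step 4: 3 trees catch fire, 7 burn out
  ......
  ......
  ......
  .....F
  ...FFT
  .T.TTT

......
......
......
.....F
...FFT
.T.TTT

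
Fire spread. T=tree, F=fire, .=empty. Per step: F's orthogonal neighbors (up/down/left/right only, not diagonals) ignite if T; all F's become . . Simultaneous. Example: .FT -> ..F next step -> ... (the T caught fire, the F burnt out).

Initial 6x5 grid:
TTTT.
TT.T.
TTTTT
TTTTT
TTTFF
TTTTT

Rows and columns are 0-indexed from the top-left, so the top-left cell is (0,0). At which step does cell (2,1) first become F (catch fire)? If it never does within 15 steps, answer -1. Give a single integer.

Step 1: cell (2,1)='T' (+5 fires, +2 burnt)
Step 2: cell (2,1)='T' (+5 fires, +5 burnt)
Step 3: cell (2,1)='T' (+5 fires, +5 burnt)
Step 4: cell (2,1)='F' (+4 fires, +5 burnt)
  -> target ignites at step 4
Step 5: cell (2,1)='.' (+3 fires, +4 burnt)
Step 6: cell (2,1)='.' (+2 fires, +3 burnt)
Step 7: cell (2,1)='.' (+1 fires, +2 burnt)
Step 8: cell (2,1)='.' (+0 fires, +1 burnt)
  fire out at step 8

4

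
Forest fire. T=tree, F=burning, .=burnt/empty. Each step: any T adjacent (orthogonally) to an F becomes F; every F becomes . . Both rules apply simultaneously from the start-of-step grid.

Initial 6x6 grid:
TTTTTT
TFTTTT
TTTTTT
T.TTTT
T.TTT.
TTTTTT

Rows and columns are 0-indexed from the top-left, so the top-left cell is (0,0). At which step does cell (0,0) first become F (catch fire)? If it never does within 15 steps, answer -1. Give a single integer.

Step 1: cell (0,0)='T' (+4 fires, +1 burnt)
Step 2: cell (0,0)='F' (+5 fires, +4 burnt)
  -> target ignites at step 2
Step 3: cell (0,0)='.' (+5 fires, +5 burnt)
Step 4: cell (0,0)='.' (+6 fires, +5 burnt)
Step 5: cell (0,0)='.' (+6 fires, +6 burnt)
Step 6: cell (0,0)='.' (+4 fires, +6 burnt)
Step 7: cell (0,0)='.' (+1 fires, +4 burnt)
Step 8: cell (0,0)='.' (+1 fires, +1 burnt)
Step 9: cell (0,0)='.' (+0 fires, +1 burnt)
  fire out at step 9

2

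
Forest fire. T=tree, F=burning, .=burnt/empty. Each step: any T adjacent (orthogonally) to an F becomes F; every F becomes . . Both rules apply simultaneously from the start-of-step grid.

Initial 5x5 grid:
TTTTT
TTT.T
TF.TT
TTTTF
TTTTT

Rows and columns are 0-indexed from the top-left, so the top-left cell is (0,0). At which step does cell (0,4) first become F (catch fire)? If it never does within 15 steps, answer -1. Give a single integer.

Step 1: cell (0,4)='T' (+6 fires, +2 burnt)
Step 2: cell (0,4)='T' (+9 fires, +6 burnt)
Step 3: cell (0,4)='F' (+5 fires, +9 burnt)
  -> target ignites at step 3
Step 4: cell (0,4)='.' (+1 fires, +5 burnt)
Step 5: cell (0,4)='.' (+0 fires, +1 burnt)
  fire out at step 5

3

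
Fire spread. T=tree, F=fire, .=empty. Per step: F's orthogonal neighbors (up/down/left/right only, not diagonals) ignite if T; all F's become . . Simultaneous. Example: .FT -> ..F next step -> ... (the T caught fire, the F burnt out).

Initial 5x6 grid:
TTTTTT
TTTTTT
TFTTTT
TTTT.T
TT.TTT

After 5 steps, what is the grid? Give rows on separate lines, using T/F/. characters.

Step 1: 4 trees catch fire, 1 burn out
  TTTTTT
  TFTTTT
  F.FTTT
  TFTT.T
  TT.TTT
Step 2: 7 trees catch fire, 4 burn out
  TFTTTT
  F.FTTT
  ...FTT
  F.FT.T
  TF.TTT
Step 3: 6 trees catch fire, 7 burn out
  F.FTTT
  ...FTT
  ....FT
  ...F.T
  F..TTT
Step 4: 4 trees catch fire, 6 burn out
  ...FTT
  ....FT
  .....F
  .....T
  ...FTT
Step 5: 4 trees catch fire, 4 burn out
  ....FT
  .....F
  ......
  .....F
  ....FT

....FT
.....F
......
.....F
....FT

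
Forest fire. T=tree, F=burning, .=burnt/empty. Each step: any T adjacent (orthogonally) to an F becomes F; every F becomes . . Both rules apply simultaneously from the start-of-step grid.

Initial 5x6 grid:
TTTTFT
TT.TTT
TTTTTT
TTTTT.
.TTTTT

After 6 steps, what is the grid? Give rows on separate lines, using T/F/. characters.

Step 1: 3 trees catch fire, 1 burn out
  TTTF.F
  TT.TFT
  TTTTTT
  TTTTT.
  .TTTTT
Step 2: 4 trees catch fire, 3 burn out
  TTF...
  TT.F.F
  TTTTFT
  TTTTT.
  .TTTTT
Step 3: 4 trees catch fire, 4 burn out
  TF....
  TT....
  TTTF.F
  TTTTF.
  .TTTTT
Step 4: 5 trees catch fire, 4 burn out
  F.....
  TF....
  TTF...
  TTTF..
  .TTTFT
Step 5: 5 trees catch fire, 5 burn out
  ......
  F.....
  TF....
  TTF...
  .TTF.F
Step 6: 3 trees catch fire, 5 burn out
  ......
  ......
  F.....
  TF....
  .TF...

......
......
F.....
TF....
.TF...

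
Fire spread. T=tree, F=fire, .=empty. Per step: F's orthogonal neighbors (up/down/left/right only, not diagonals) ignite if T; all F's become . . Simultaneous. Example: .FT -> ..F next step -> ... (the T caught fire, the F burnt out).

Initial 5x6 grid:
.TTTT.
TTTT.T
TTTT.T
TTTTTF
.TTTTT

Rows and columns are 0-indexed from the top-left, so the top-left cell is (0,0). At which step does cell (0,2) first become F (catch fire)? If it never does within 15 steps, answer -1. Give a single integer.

Step 1: cell (0,2)='T' (+3 fires, +1 burnt)
Step 2: cell (0,2)='T' (+3 fires, +3 burnt)
Step 3: cell (0,2)='T' (+3 fires, +3 burnt)
Step 4: cell (0,2)='T' (+4 fires, +3 burnt)
Step 5: cell (0,2)='T' (+5 fires, +4 burnt)
Step 6: cell (0,2)='F' (+4 fires, +5 burnt)
  -> target ignites at step 6
Step 7: cell (0,2)='.' (+2 fires, +4 burnt)
Step 8: cell (0,2)='.' (+0 fires, +2 burnt)
  fire out at step 8

6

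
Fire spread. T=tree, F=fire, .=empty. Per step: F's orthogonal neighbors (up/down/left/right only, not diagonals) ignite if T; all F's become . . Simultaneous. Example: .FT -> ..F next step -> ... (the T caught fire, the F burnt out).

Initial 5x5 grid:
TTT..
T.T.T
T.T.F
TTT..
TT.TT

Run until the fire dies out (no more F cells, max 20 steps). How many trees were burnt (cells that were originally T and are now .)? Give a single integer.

Step 1: +1 fires, +1 burnt (F count now 1)
Step 2: +0 fires, +1 burnt (F count now 0)
Fire out after step 2
Initially T: 15, now '.': 11
Total burnt (originally-T cells now '.'): 1

Answer: 1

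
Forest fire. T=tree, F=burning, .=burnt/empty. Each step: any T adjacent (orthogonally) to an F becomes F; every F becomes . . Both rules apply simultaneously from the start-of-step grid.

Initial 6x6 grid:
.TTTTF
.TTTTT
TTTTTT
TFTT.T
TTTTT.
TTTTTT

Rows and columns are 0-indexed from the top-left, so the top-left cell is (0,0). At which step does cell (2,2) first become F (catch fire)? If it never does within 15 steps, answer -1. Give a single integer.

Step 1: cell (2,2)='T' (+6 fires, +2 burnt)
Step 2: cell (2,2)='F' (+10 fires, +6 burnt)
  -> target ignites at step 2
Step 3: cell (2,2)='.' (+10 fires, +10 burnt)
Step 4: cell (2,2)='.' (+2 fires, +10 burnt)
Step 5: cell (2,2)='.' (+1 fires, +2 burnt)
Step 6: cell (2,2)='.' (+1 fires, +1 burnt)
Step 7: cell (2,2)='.' (+0 fires, +1 burnt)
  fire out at step 7

2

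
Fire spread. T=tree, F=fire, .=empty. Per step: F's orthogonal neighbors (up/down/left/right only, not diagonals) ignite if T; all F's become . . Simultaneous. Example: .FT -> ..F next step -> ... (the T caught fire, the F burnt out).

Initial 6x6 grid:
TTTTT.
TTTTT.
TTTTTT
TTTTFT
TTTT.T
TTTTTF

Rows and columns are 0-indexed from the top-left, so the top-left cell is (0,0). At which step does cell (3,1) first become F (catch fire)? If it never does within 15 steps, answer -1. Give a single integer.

Step 1: cell (3,1)='T' (+5 fires, +2 burnt)
Step 2: cell (3,1)='T' (+6 fires, +5 burnt)
Step 3: cell (3,1)='F' (+6 fires, +6 burnt)
  -> target ignites at step 3
Step 4: cell (3,1)='.' (+6 fires, +6 burnt)
Step 5: cell (3,1)='.' (+5 fires, +6 burnt)
Step 6: cell (3,1)='.' (+2 fires, +5 burnt)
Step 7: cell (3,1)='.' (+1 fires, +2 burnt)
Step 8: cell (3,1)='.' (+0 fires, +1 burnt)
  fire out at step 8

3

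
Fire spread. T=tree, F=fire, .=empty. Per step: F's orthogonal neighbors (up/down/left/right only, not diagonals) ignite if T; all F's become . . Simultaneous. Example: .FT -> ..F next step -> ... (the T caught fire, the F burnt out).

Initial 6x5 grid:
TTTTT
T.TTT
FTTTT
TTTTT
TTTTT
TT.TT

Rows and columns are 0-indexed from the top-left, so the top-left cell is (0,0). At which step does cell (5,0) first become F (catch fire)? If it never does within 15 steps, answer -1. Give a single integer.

Step 1: cell (5,0)='T' (+3 fires, +1 burnt)
Step 2: cell (5,0)='T' (+4 fires, +3 burnt)
Step 3: cell (5,0)='F' (+6 fires, +4 burnt)
  -> target ignites at step 3
Step 4: cell (5,0)='.' (+6 fires, +6 burnt)
Step 5: cell (5,0)='.' (+4 fires, +6 burnt)
Step 6: cell (5,0)='.' (+3 fires, +4 burnt)
Step 7: cell (5,0)='.' (+1 fires, +3 burnt)
Step 8: cell (5,0)='.' (+0 fires, +1 burnt)
  fire out at step 8

3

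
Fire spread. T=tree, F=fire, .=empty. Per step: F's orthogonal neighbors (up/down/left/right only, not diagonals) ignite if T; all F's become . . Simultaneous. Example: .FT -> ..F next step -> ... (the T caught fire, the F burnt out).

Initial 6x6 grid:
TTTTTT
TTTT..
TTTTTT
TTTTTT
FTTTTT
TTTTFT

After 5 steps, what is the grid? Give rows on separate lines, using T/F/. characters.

Step 1: 6 trees catch fire, 2 burn out
  TTTTTT
  TTTT..
  TTTTTT
  FTTTTT
  .FTTFT
  FTTF.F
Step 2: 8 trees catch fire, 6 burn out
  TTTTTT
  TTTT..
  FTTTTT
  .FTTFT
  ..FF.F
  .FF...
Step 3: 6 trees catch fire, 8 burn out
  TTTTTT
  FTTT..
  .FTTFT
  ..FF.F
  ......
  ......
Step 4: 5 trees catch fire, 6 burn out
  FTTTTT
  .FTT..
  ..FF.F
  ......
  ......
  ......
Step 5: 3 trees catch fire, 5 burn out
  .FTTTT
  ..FF..
  ......
  ......
  ......
  ......

.FTTTT
..FF..
......
......
......
......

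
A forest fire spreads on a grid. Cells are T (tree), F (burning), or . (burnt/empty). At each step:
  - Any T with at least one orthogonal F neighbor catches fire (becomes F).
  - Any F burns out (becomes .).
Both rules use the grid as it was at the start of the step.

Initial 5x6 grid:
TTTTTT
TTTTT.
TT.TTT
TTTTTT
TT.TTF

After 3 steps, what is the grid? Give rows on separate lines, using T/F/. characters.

Step 1: 2 trees catch fire, 1 burn out
  TTTTTT
  TTTTT.
  TT.TTT
  TTTTTF
  TT.TF.
Step 2: 3 trees catch fire, 2 burn out
  TTTTTT
  TTTTT.
  TT.TTF
  TTTTF.
  TT.F..
Step 3: 2 trees catch fire, 3 burn out
  TTTTTT
  TTTTT.
  TT.TF.
  TTTF..
  TT....

TTTTTT
TTTTT.
TT.TF.
TTTF..
TT....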